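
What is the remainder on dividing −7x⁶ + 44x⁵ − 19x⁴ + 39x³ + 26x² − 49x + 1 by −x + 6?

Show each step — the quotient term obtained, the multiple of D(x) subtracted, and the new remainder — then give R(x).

Step 1: lead(−7x⁶ + 44x⁵ − 19x⁴ + 39x³ + 26x² − 49x + 1) ÷ lead(D) = −7x⁶ ÷ −x = 7x⁵. Subtract (7x⁵)·D = −7x⁶ + 42x⁵. Remainder: 2x⁵ − 19x⁴ + 39x³ + 26x² − 49x + 1.
Step 2: lead(2x⁵ − 19x⁴ + 39x³ + 26x² − 49x + 1) ÷ lead(D) = 2x⁵ ÷ −x = −2x⁴. Subtract (−2x⁴)·D = 2x⁵ − 12x⁴. Remainder: −7x⁴ + 39x³ + 26x² − 49x + 1.
Step 3: lead(−7x⁴ + 39x³ + 26x² − 49x + 1) ÷ lead(D) = −7x⁴ ÷ −x = 7x³. Subtract (7x³)·D = −7x⁴ + 42x³. Remainder: −3x³ + 26x² − 49x + 1.
Step 4: lead(−3x³ + 26x² − 49x + 1) ÷ lead(D) = −3x³ ÷ −x = 3x². Subtract (3x²)·D = −3x³ + 18x². Remainder: 8x² − 49x + 1.
Step 5: lead(8x² − 49x + 1) ÷ lead(D) = 8x² ÷ −x = −8x. Subtract (−8x)·D = 8x² − 48x. Remainder: −x + 1.
Step 6: lead(−x + 1) ÷ lead(D) = −x ÷ −x = 1. Subtract (1)·D = −x + 6. Remainder: −5.

R(x) = −5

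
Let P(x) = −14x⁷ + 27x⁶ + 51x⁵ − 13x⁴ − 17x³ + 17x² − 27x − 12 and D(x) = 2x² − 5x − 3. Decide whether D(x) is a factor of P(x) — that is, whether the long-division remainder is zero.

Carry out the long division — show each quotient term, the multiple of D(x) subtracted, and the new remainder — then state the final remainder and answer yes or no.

Step 1: lead(−14x⁷ + 27x⁶ + 51x⁵ − 13x⁴ − 17x³ + 17x² − 27x − 12) ÷ lead(D) = −14x⁷ ÷ 2x² = −7x⁵. Subtract (−7x⁵)·D = −14x⁷ + 35x⁶ + 21x⁵. Remainder: −8x⁶ + 30x⁵ − 13x⁴ − 17x³ + 17x² − 27x − 12.
Step 2: lead(−8x⁶ + 30x⁵ − 13x⁴ − 17x³ + 17x² − 27x − 12) ÷ lead(D) = −8x⁶ ÷ 2x² = −4x⁴. Subtract (−4x⁴)·D = −8x⁶ + 20x⁵ + 12x⁴. Remainder: 10x⁵ − 25x⁴ − 17x³ + 17x² − 27x − 12.
Step 3: lead(10x⁵ − 25x⁴ − 17x³ + 17x² − 27x − 12) ÷ lead(D) = 10x⁵ ÷ 2x² = 5x³. Subtract (5x³)·D = 10x⁵ − 25x⁴ − 15x³. Remainder: −2x³ + 17x² − 27x − 12.
Step 4: lead(−2x³ + 17x² − 27x − 12) ÷ lead(D) = −2x³ ÷ 2x² = −x. Subtract (−x)·D = −2x³ + 5x² + 3x. Remainder: 12x² − 30x − 12.
Step 5: lead(12x² − 30x − 12) ÷ lead(D) = 12x² ÷ 2x² = 6. Subtract (6)·D = 12x² − 30x − 18. Remainder: 6.

R(x) = 6, so D(x) is not a factor of P(x). no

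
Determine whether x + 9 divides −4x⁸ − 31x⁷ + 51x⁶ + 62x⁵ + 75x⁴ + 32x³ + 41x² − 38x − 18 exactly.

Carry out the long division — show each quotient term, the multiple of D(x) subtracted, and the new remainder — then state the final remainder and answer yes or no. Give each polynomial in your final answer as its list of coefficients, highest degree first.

R = [0], so D(x) is a factor of P(x). yes

Step 1: lead(−4x⁸ − 31x⁷ + 51x⁶ + 62x⁵ + 75x⁴ + 32x³ + 41x² − 38x − 18) ÷ lead(D) = −4x⁸ ÷ x = −4x⁷. Subtract (−4x⁷)·D = −4x⁸ − 36x⁷. Remainder: 5x⁷ + 51x⁶ + 62x⁵ + 75x⁴ + 32x³ + 41x² − 38x − 18.
Step 2: lead(5x⁷ + 51x⁶ + 62x⁵ + 75x⁴ + 32x³ + 41x² − 38x − 18) ÷ lead(D) = 5x⁷ ÷ x = 5x⁶. Subtract (5x⁶)·D = 5x⁷ + 45x⁶. Remainder: 6x⁶ + 62x⁵ + 75x⁴ + 32x³ + 41x² − 38x − 18.
Step 3: lead(6x⁶ + 62x⁵ + 75x⁴ + 32x³ + 41x² − 38x − 18) ÷ lead(D) = 6x⁶ ÷ x = 6x⁵. Subtract (6x⁵)·D = 6x⁶ + 54x⁵. Remainder: 8x⁵ + 75x⁴ + 32x³ + 41x² − 38x − 18.
Step 4: lead(8x⁵ + 75x⁴ + 32x³ + 41x² − 38x − 18) ÷ lead(D) = 8x⁵ ÷ x = 8x⁴. Subtract (8x⁴)·D = 8x⁵ + 72x⁴. Remainder: 3x⁴ + 32x³ + 41x² − 38x − 18.
Step 5: lead(3x⁴ + 32x³ + 41x² − 38x − 18) ÷ lead(D) = 3x⁴ ÷ x = 3x³. Subtract (3x³)·D = 3x⁴ + 27x³. Remainder: 5x³ + 41x² − 38x − 18.
Step 6: lead(5x³ + 41x² − 38x − 18) ÷ lead(D) = 5x³ ÷ x = 5x². Subtract (5x²)·D = 5x³ + 45x². Remainder: −4x² − 38x − 18.
Step 7: lead(−4x² − 38x − 18) ÷ lead(D) = −4x² ÷ x = −4x. Subtract (−4x)·D = −4x² − 36x. Remainder: −2x − 18.
Step 8: lead(−2x − 18) ÷ lead(D) = −2x ÷ x = −2. Subtract (−2)·D = −2x − 18. Remainder: 0.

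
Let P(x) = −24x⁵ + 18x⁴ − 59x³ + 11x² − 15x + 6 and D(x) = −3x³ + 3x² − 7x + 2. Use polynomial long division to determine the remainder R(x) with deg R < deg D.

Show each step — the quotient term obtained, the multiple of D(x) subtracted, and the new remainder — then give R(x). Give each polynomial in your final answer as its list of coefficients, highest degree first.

Step 1: lead(−24x⁵ + 18x⁴ − 59x³ + 11x² − 15x + 6) ÷ lead(D) = −24x⁵ ÷ −3x³ = 8x². Subtract (8x²)·D = −24x⁵ + 24x⁴ − 56x³ + 16x². Remainder: −6x⁴ − 3x³ − 5x² − 15x + 6.
Step 2: lead(−6x⁴ − 3x³ − 5x² − 15x + 6) ÷ lead(D) = −6x⁴ ÷ −3x³ = 2x. Subtract (2x)·D = −6x⁴ + 6x³ − 14x² + 4x. Remainder: −9x³ + 9x² − 19x + 6.
Step 3: lead(−9x³ + 9x² − 19x + 6) ÷ lead(D) = −9x³ ÷ −3x³ = 3. Subtract (3)·D = −9x³ + 9x² − 21x + 6. Remainder: 2x.

R = [2, 0]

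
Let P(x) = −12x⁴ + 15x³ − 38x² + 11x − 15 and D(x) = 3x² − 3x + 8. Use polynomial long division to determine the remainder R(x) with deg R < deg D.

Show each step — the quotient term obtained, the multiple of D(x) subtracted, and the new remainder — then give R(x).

R(x) = −7

Step 1: lead(−12x⁴ + 15x³ − 38x² + 11x − 15) ÷ lead(D) = −12x⁴ ÷ 3x² = −4x². Subtract (−4x²)·D = −12x⁴ + 12x³ − 32x². Remainder: 3x³ − 6x² + 11x − 15.
Step 2: lead(3x³ − 6x² + 11x − 15) ÷ lead(D) = 3x³ ÷ 3x² = x. Subtract (x)·D = 3x³ − 3x² + 8x. Remainder: −3x² + 3x − 15.
Step 3: lead(−3x² + 3x − 15) ÷ lead(D) = −3x² ÷ 3x² = −1. Subtract (−1)·D = −3x² + 3x − 8. Remainder: −7.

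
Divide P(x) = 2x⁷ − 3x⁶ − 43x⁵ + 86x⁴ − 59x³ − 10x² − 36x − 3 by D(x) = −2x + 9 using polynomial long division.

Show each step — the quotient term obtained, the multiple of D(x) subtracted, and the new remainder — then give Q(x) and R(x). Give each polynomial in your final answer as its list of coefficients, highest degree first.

Step 1: lead(2x⁷ − 3x⁶ − 43x⁵ + 86x⁴ − 59x³ − 10x² − 36x − 3) ÷ lead(D) = 2x⁷ ÷ −2x = −x⁶. Subtract (−x⁶)·D = 2x⁷ − 9x⁶. Remainder: 6x⁶ − 43x⁵ + 86x⁴ − 59x³ − 10x² − 36x − 3.
Step 2: lead(6x⁶ − 43x⁵ + 86x⁴ − 59x³ − 10x² − 36x − 3) ÷ lead(D) = 6x⁶ ÷ −2x = −3x⁵. Subtract (−3x⁵)·D = 6x⁶ − 27x⁵. Remainder: −16x⁵ + 86x⁴ − 59x³ − 10x² − 36x − 3.
Step 3: lead(−16x⁵ + 86x⁴ − 59x³ − 10x² − 36x − 3) ÷ lead(D) = −16x⁵ ÷ −2x = 8x⁴. Subtract (8x⁴)·D = −16x⁵ + 72x⁴. Remainder: 14x⁴ − 59x³ − 10x² − 36x − 3.
Step 4: lead(14x⁴ − 59x³ − 10x² − 36x − 3) ÷ lead(D) = 14x⁴ ÷ −2x = −7x³. Subtract (−7x³)·D = 14x⁴ − 63x³. Remainder: 4x³ − 10x² − 36x − 3.
Step 5: lead(4x³ − 10x² − 36x − 3) ÷ lead(D) = 4x³ ÷ −2x = −2x². Subtract (−2x²)·D = 4x³ − 18x². Remainder: 8x² − 36x − 3.
Step 6: lead(8x² − 36x − 3) ÷ lead(D) = 8x² ÷ −2x = −4x. Subtract (−4x)·D = 8x² − 36x. Remainder: −3.

Q = [-1, -3, 8, -7, -2, -4, 0]; R = [-3]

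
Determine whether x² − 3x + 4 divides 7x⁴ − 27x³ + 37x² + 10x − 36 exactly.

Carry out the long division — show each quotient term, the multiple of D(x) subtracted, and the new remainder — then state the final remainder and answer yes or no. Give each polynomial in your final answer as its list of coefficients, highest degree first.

R = [7, 0], so D(x) is not a factor of P(x). no

Step 1: lead(7x⁴ − 27x³ + 37x² + 10x − 36) ÷ lead(D) = 7x⁴ ÷ x² = 7x². Subtract (7x²)·D = 7x⁴ − 21x³ + 28x². Remainder: −6x³ + 9x² + 10x − 36.
Step 2: lead(−6x³ + 9x² + 10x − 36) ÷ lead(D) = −6x³ ÷ x² = −6x. Subtract (−6x)·D = −6x³ + 18x² − 24x. Remainder: −9x² + 34x − 36.
Step 3: lead(−9x² + 34x − 36) ÷ lead(D) = −9x² ÷ x² = −9. Subtract (−9)·D = −9x² + 27x − 36. Remainder: 7x.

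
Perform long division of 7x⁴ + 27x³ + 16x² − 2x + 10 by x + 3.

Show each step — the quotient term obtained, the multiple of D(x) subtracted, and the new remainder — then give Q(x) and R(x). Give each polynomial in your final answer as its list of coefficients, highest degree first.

Q = [7, 6, -2, 4]; R = [-2]

Step 1: lead(7x⁴ + 27x³ + 16x² − 2x + 10) ÷ lead(D) = 7x⁴ ÷ x = 7x³. Subtract (7x³)·D = 7x⁴ + 21x³. Remainder: 6x³ + 16x² − 2x + 10.
Step 2: lead(6x³ + 16x² − 2x + 10) ÷ lead(D) = 6x³ ÷ x = 6x². Subtract (6x²)·D = 6x³ + 18x². Remainder: −2x² − 2x + 10.
Step 3: lead(−2x² − 2x + 10) ÷ lead(D) = −2x² ÷ x = −2x. Subtract (−2x)·D = −2x² − 6x. Remainder: 4x + 10.
Step 4: lead(4x + 10) ÷ lead(D) = 4x ÷ x = 4. Subtract (4)·D = 4x + 12. Remainder: −2.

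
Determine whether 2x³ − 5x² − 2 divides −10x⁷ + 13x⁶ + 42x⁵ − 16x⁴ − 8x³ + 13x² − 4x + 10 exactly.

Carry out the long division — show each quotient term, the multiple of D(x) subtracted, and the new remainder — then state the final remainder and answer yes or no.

R(x) = 0, so D(x) is a factor of P(x). yes

Step 1: lead(−10x⁷ + 13x⁶ + 42x⁵ − 16x⁴ − 8x³ + 13x² − 4x + 10) ÷ lead(D) = −10x⁷ ÷ 2x³ = −5x⁴. Subtract (−5x⁴)·D = −10x⁷ + 25x⁶ + 10x⁴. Remainder: −12x⁶ + 42x⁵ − 26x⁴ − 8x³ + 13x² − 4x + 10.
Step 2: lead(−12x⁶ + 42x⁵ − 26x⁴ − 8x³ + 13x² − 4x + 10) ÷ lead(D) = −12x⁶ ÷ 2x³ = −6x³. Subtract (−6x³)·D = −12x⁶ + 30x⁵ + 12x³. Remainder: 12x⁵ − 26x⁴ − 20x³ + 13x² − 4x + 10.
Step 3: lead(12x⁵ − 26x⁴ − 20x³ + 13x² − 4x + 10) ÷ lead(D) = 12x⁵ ÷ 2x³ = 6x². Subtract (6x²)·D = 12x⁵ − 30x⁴ − 12x². Remainder: 4x⁴ − 20x³ + 25x² − 4x + 10.
Step 4: lead(4x⁴ − 20x³ + 25x² − 4x + 10) ÷ lead(D) = 4x⁴ ÷ 2x³ = 2x. Subtract (2x)·D = 4x⁴ − 10x³ − 4x. Remainder: −10x³ + 25x² + 10.
Step 5: lead(−10x³ + 25x² + 10) ÷ lead(D) = −10x³ ÷ 2x³ = −5. Subtract (−5)·D = −10x³ + 25x² + 10. Remainder: 0.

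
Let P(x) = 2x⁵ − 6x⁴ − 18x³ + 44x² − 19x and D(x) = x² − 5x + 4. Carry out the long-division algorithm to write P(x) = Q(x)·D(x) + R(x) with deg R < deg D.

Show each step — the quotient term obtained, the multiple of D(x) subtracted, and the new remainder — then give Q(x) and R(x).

Step 1: lead(2x⁵ − 6x⁴ − 18x³ + 44x² − 19x) ÷ lead(D) = 2x⁵ ÷ x² = 2x³. Subtract (2x³)·D = 2x⁵ − 10x⁴ + 8x³. Remainder: 4x⁴ − 26x³ + 44x² − 19x.
Step 2: lead(4x⁴ − 26x³ + 44x² − 19x) ÷ lead(D) = 4x⁴ ÷ x² = 4x². Subtract (4x²)·D = 4x⁴ − 20x³ + 16x². Remainder: −6x³ + 28x² − 19x.
Step 3: lead(−6x³ + 28x² − 19x) ÷ lead(D) = −6x³ ÷ x² = −6x. Subtract (−6x)·D = −6x³ + 30x² − 24x. Remainder: −2x² + 5x.
Step 4: lead(−2x² + 5x) ÷ lead(D) = −2x² ÷ x² = −2. Subtract (−2)·D = −2x² + 10x − 8. Remainder: −5x + 8.

Q(x) = 2x³ + 4x² − 6x − 2; R(x) = −5x + 8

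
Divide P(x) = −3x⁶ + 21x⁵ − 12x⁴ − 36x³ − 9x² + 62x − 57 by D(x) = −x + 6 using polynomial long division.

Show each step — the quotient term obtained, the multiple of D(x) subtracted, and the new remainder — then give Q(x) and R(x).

Step 1: lead(−3x⁶ + 21x⁵ − 12x⁴ − 36x³ − 9x² + 62x − 57) ÷ lead(D) = −3x⁶ ÷ −x = 3x⁵. Subtract (3x⁵)·D = −3x⁶ + 18x⁵. Remainder: 3x⁵ − 12x⁴ − 36x³ − 9x² + 62x − 57.
Step 2: lead(3x⁵ − 12x⁴ − 36x³ − 9x² + 62x − 57) ÷ lead(D) = 3x⁵ ÷ −x = −3x⁴. Subtract (−3x⁴)·D = 3x⁵ − 18x⁴. Remainder: 6x⁴ − 36x³ − 9x² + 62x − 57.
Step 3: lead(6x⁴ − 36x³ − 9x² + 62x − 57) ÷ lead(D) = 6x⁴ ÷ −x = −6x³. Subtract (−6x³)·D = 6x⁴ − 36x³. Remainder: −9x² + 62x − 57.
Step 4: lead(−9x² + 62x − 57) ÷ lead(D) = −9x² ÷ −x = 9x. Subtract (9x)·D = −9x² + 54x. Remainder: 8x − 57.
Step 5: lead(8x − 57) ÷ lead(D) = 8x ÷ −x = −8. Subtract (−8)·D = 8x − 48. Remainder: −9.

Q(x) = 3x⁵ − 3x⁴ − 6x³ + 9x − 8; R(x) = −9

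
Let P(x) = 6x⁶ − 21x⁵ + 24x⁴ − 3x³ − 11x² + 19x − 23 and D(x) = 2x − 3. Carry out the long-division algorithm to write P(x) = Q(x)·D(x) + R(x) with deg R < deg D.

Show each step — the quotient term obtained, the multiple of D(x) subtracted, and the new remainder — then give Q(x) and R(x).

Q(x) = 3x⁵ − 6x⁴ + 3x³ + 3x² − x + 8; R(x) = 1

Step 1: lead(6x⁶ − 21x⁵ + 24x⁴ − 3x³ − 11x² + 19x − 23) ÷ lead(D) = 6x⁶ ÷ 2x = 3x⁵. Subtract (3x⁵)·D = 6x⁶ − 9x⁵. Remainder: −12x⁵ + 24x⁴ − 3x³ − 11x² + 19x − 23.
Step 2: lead(−12x⁵ + 24x⁴ − 3x³ − 11x² + 19x − 23) ÷ lead(D) = −12x⁵ ÷ 2x = −6x⁴. Subtract (−6x⁴)·D = −12x⁵ + 18x⁴. Remainder: 6x⁴ − 3x³ − 11x² + 19x − 23.
Step 3: lead(6x⁴ − 3x³ − 11x² + 19x − 23) ÷ lead(D) = 6x⁴ ÷ 2x = 3x³. Subtract (3x³)·D = 6x⁴ − 9x³. Remainder: 6x³ − 11x² + 19x − 23.
Step 4: lead(6x³ − 11x² + 19x − 23) ÷ lead(D) = 6x³ ÷ 2x = 3x². Subtract (3x²)·D = 6x³ − 9x². Remainder: −2x² + 19x − 23.
Step 5: lead(−2x² + 19x − 23) ÷ lead(D) = −2x² ÷ 2x = −x. Subtract (−x)·D = −2x² + 3x. Remainder: 16x − 23.
Step 6: lead(16x − 23) ÷ lead(D) = 16x ÷ 2x = 8. Subtract (8)·D = 16x − 24. Remainder: 1.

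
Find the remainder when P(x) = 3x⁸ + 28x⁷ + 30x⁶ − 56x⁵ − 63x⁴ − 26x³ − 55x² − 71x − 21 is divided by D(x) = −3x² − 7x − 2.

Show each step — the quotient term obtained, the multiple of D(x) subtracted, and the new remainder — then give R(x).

Step 1: lead(3x⁸ + 28x⁷ + 30x⁶ − 56x⁵ − 63x⁴ − 26x³ − 55x² − 71x − 21) ÷ lead(D) = 3x⁸ ÷ −3x² = −x⁶. Subtract (−x⁶)·D = 3x⁸ + 7x⁷ + 2x⁶. Remainder: 21x⁷ + 28x⁶ − 56x⁵ − 63x⁴ − 26x³ − 55x² − 71x − 21.
Step 2: lead(21x⁷ + 28x⁶ − 56x⁵ − 63x⁴ − 26x³ − 55x² − 71x − 21) ÷ lead(D) = 21x⁷ ÷ −3x² = −7x⁵. Subtract (−7x⁵)·D = 21x⁷ + 49x⁶ + 14x⁵. Remainder: −21x⁶ − 70x⁵ − 63x⁴ − 26x³ − 55x² − 71x − 21.
Step 3: lead(−21x⁶ − 70x⁵ − 63x⁴ − 26x³ − 55x² − 71x − 21) ÷ lead(D) = −21x⁶ ÷ −3x² = 7x⁴. Subtract (7x⁴)·D = −21x⁶ − 49x⁵ − 14x⁴. Remainder: −21x⁵ − 49x⁴ − 26x³ − 55x² − 71x − 21.
Step 4: lead(−21x⁵ − 49x⁴ − 26x³ − 55x² − 71x − 21) ÷ lead(D) = −21x⁵ ÷ −3x² = 7x³. Subtract (7x³)·D = −21x⁵ − 49x⁴ − 14x³. Remainder: −12x³ − 55x² − 71x − 21.
Step 5: lead(−12x³ − 55x² − 71x − 21) ÷ lead(D) = −12x³ ÷ −3x² = 4x. Subtract (4x)·D = −12x³ − 28x² − 8x. Remainder: −27x² − 63x − 21.
Step 6: lead(−27x² − 63x − 21) ÷ lead(D) = −27x² ÷ −3x² = 9. Subtract (9)·D = −27x² − 63x − 18. Remainder: −3.

R(x) = −3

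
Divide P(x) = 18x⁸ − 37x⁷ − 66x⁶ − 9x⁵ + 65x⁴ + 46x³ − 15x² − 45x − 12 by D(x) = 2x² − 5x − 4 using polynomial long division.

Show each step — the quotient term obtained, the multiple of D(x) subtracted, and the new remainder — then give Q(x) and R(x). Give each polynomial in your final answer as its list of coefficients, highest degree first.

Q = [9, 4, -5, -9, 0, 5, 5]; R = [8]

Step 1: lead(18x⁸ − 37x⁷ − 66x⁶ − 9x⁵ + 65x⁴ + 46x³ − 15x² − 45x − 12) ÷ lead(D) = 18x⁸ ÷ 2x² = 9x⁶. Subtract (9x⁶)·D = 18x⁸ − 45x⁷ − 36x⁶. Remainder: 8x⁷ − 30x⁶ − 9x⁵ + 65x⁴ + 46x³ − 15x² − 45x − 12.
Step 2: lead(8x⁷ − 30x⁶ − 9x⁵ + 65x⁴ + 46x³ − 15x² − 45x − 12) ÷ lead(D) = 8x⁷ ÷ 2x² = 4x⁵. Subtract (4x⁵)·D = 8x⁷ − 20x⁶ − 16x⁵. Remainder: −10x⁶ + 7x⁵ + 65x⁴ + 46x³ − 15x² − 45x − 12.
Step 3: lead(−10x⁶ + 7x⁵ + 65x⁴ + 46x³ − 15x² − 45x − 12) ÷ lead(D) = −10x⁶ ÷ 2x² = −5x⁴. Subtract (−5x⁴)·D = −10x⁶ + 25x⁵ + 20x⁴. Remainder: −18x⁵ + 45x⁴ + 46x³ − 15x² − 45x − 12.
Step 4: lead(−18x⁵ + 45x⁴ + 46x³ − 15x² − 45x − 12) ÷ lead(D) = −18x⁵ ÷ 2x² = −9x³. Subtract (−9x³)·D = −18x⁵ + 45x⁴ + 36x³. Remainder: 10x³ − 15x² − 45x − 12.
Step 5: lead(10x³ − 15x² − 45x − 12) ÷ lead(D) = 10x³ ÷ 2x² = 5x. Subtract (5x)·D = 10x³ − 25x² − 20x. Remainder: 10x² − 25x − 12.
Step 6: lead(10x² − 25x − 12) ÷ lead(D) = 10x² ÷ 2x² = 5. Subtract (5)·D = 10x² − 25x − 20. Remainder: 8.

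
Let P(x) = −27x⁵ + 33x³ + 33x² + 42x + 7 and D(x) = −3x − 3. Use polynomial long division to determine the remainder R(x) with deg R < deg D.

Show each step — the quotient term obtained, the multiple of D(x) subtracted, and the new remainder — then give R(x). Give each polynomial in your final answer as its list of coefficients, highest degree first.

Step 1: lead(−27x⁵ + 33x³ + 33x² + 42x + 7) ÷ lead(D) = −27x⁵ ÷ −3x = 9x⁴. Subtract (9x⁴)·D = −27x⁵ − 27x⁴. Remainder: 27x⁴ + 33x³ + 33x² + 42x + 7.
Step 2: lead(27x⁴ + 33x³ + 33x² + 42x + 7) ÷ lead(D) = 27x⁴ ÷ −3x = −9x³. Subtract (−9x³)·D = 27x⁴ + 27x³. Remainder: 6x³ + 33x² + 42x + 7.
Step 3: lead(6x³ + 33x² + 42x + 7) ÷ lead(D) = 6x³ ÷ −3x = −2x². Subtract (−2x²)·D = 6x³ + 6x². Remainder: 27x² + 42x + 7.
Step 4: lead(27x² + 42x + 7) ÷ lead(D) = 27x² ÷ −3x = −9x. Subtract (−9x)·D = 27x² + 27x. Remainder: 15x + 7.
Step 5: lead(15x + 7) ÷ lead(D) = 15x ÷ −3x = −5. Subtract (−5)·D = 15x + 15. Remainder: −8.

R = [-8]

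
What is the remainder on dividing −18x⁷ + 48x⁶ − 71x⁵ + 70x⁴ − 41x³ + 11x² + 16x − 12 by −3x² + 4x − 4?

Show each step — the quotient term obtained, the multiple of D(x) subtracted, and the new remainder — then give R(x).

Step 1: lead(−18x⁷ + 48x⁶ − 71x⁵ + 70x⁴ − 41x³ + 11x² + 16x − 12) ÷ lead(D) = −18x⁷ ÷ −3x² = 6x⁵. Subtract (6x⁵)·D = −18x⁷ + 24x⁶ − 24x⁵. Remainder: 24x⁶ − 47x⁵ + 70x⁴ − 41x³ + 11x² + 16x − 12.
Step 2: lead(24x⁶ − 47x⁵ + 70x⁴ − 41x³ + 11x² + 16x − 12) ÷ lead(D) = 24x⁶ ÷ −3x² = −8x⁴. Subtract (−8x⁴)·D = 24x⁶ − 32x⁵ + 32x⁴. Remainder: −15x⁵ + 38x⁴ − 41x³ + 11x² + 16x − 12.
Step 3: lead(−15x⁵ + 38x⁴ − 41x³ + 11x² + 16x − 12) ÷ lead(D) = −15x⁵ ÷ −3x² = 5x³. Subtract (5x³)·D = −15x⁵ + 20x⁴ − 20x³. Remainder: 18x⁴ − 21x³ + 11x² + 16x − 12.
Step 4: lead(18x⁴ − 21x³ + 11x² + 16x − 12) ÷ lead(D) = 18x⁴ ÷ −3x² = −6x². Subtract (−6x²)·D = 18x⁴ − 24x³ + 24x². Remainder: 3x³ − 13x² + 16x − 12.
Step 5: lead(3x³ − 13x² + 16x − 12) ÷ lead(D) = 3x³ ÷ −3x² = −x. Subtract (−x)·D = 3x³ − 4x² + 4x. Remainder: −9x² + 12x − 12.
Step 6: lead(−9x² + 12x − 12) ÷ lead(D) = −9x² ÷ −3x² = 3. Subtract (3)·D = −9x² + 12x − 12. Remainder: 0.

R(x) = 0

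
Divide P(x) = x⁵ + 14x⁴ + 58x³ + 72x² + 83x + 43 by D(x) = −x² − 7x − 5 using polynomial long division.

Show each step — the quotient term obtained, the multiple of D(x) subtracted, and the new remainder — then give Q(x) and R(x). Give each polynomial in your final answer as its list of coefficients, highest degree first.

Step 1: lead(x⁵ + 14x⁴ + 58x³ + 72x² + 83x + 43) ÷ lead(D) = x⁵ ÷ −x² = −x³. Subtract (−x³)·D = x⁵ + 7x⁴ + 5x³. Remainder: 7x⁴ + 53x³ + 72x² + 83x + 43.
Step 2: lead(7x⁴ + 53x³ + 72x² + 83x + 43) ÷ lead(D) = 7x⁴ ÷ −x² = −7x². Subtract (−7x²)·D = 7x⁴ + 49x³ + 35x². Remainder: 4x³ + 37x² + 83x + 43.
Step 3: lead(4x³ + 37x² + 83x + 43) ÷ lead(D) = 4x³ ÷ −x² = −4x. Subtract (−4x)·D = 4x³ + 28x² + 20x. Remainder: 9x² + 63x + 43.
Step 4: lead(9x² + 63x + 43) ÷ lead(D) = 9x² ÷ −x² = −9. Subtract (−9)·D = 9x² + 63x + 45. Remainder: −2.

Q = [-1, -7, -4, -9]; R = [-2]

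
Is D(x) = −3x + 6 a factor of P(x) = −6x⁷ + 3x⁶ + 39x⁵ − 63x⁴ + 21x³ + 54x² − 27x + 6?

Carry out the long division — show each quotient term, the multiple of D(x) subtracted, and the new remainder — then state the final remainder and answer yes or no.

Step 1: lead(−6x⁷ + 3x⁶ + 39x⁵ − 63x⁴ + 21x³ + 54x² − 27x + 6) ÷ lead(D) = −6x⁷ ÷ −3x = 2x⁶. Subtract (2x⁶)·D = −6x⁷ + 12x⁶. Remainder: −9x⁶ + 39x⁵ − 63x⁴ + 21x³ + 54x² − 27x + 6.
Step 2: lead(−9x⁶ + 39x⁵ − 63x⁴ + 21x³ + 54x² − 27x + 6) ÷ lead(D) = −9x⁶ ÷ −3x = 3x⁵. Subtract (3x⁵)·D = −9x⁶ + 18x⁵. Remainder: 21x⁵ − 63x⁴ + 21x³ + 54x² − 27x + 6.
Step 3: lead(21x⁵ − 63x⁴ + 21x³ + 54x² − 27x + 6) ÷ lead(D) = 21x⁵ ÷ −3x = −7x⁴. Subtract (−7x⁴)·D = 21x⁵ − 42x⁴. Remainder: −21x⁴ + 21x³ + 54x² − 27x + 6.
Step 4: lead(−21x⁴ + 21x³ + 54x² − 27x + 6) ÷ lead(D) = −21x⁴ ÷ −3x = 7x³. Subtract (7x³)·D = −21x⁴ + 42x³. Remainder: −21x³ + 54x² − 27x + 6.
Step 5: lead(−21x³ + 54x² − 27x + 6) ÷ lead(D) = −21x³ ÷ −3x = 7x². Subtract (7x²)·D = −21x³ + 42x². Remainder: 12x² − 27x + 6.
Step 6: lead(12x² − 27x + 6) ÷ lead(D) = 12x² ÷ −3x = −4x. Subtract (−4x)·D = 12x² − 24x. Remainder: −3x + 6.
Step 7: lead(−3x + 6) ÷ lead(D) = −3x ÷ −3x = 1. Subtract (1)·D = −3x + 6. Remainder: 0.

R(x) = 0, so D(x) is a factor of P(x). yes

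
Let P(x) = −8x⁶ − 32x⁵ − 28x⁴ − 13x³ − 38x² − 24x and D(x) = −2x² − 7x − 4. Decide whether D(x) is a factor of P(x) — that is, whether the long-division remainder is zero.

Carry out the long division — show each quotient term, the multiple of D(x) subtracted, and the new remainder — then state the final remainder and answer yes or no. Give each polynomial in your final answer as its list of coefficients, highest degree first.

Step 1: lead(−8x⁶ − 32x⁵ − 28x⁴ − 13x³ − 38x² − 24x) ÷ lead(D) = −8x⁶ ÷ −2x² = 4x⁴. Subtract (4x⁴)·D = −8x⁶ − 28x⁵ − 16x⁴. Remainder: −4x⁵ − 12x⁴ − 13x³ − 38x² − 24x.
Step 2: lead(−4x⁵ − 12x⁴ − 13x³ − 38x² − 24x) ÷ lead(D) = −4x⁵ ÷ −2x² = 2x³. Subtract (2x³)·D = −4x⁵ − 14x⁴ − 8x³. Remainder: 2x⁴ − 5x³ − 38x² − 24x.
Step 3: lead(2x⁴ − 5x³ − 38x² − 24x) ÷ lead(D) = 2x⁴ ÷ −2x² = −x². Subtract (−x²)·D = 2x⁴ + 7x³ + 4x². Remainder: −12x³ − 42x² − 24x.
Step 4: lead(−12x³ − 42x² − 24x) ÷ lead(D) = −12x³ ÷ −2x² = 6x. Subtract (6x)·D = −12x³ − 42x² − 24x. Remainder: 0.

R = [0], so D(x) is a factor of P(x). yes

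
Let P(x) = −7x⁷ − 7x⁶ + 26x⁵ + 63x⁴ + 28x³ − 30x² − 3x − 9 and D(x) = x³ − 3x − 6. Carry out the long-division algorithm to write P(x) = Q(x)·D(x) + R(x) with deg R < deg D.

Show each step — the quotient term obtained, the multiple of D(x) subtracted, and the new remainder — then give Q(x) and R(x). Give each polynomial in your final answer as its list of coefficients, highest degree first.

Step 1: lead(−7x⁷ − 7x⁶ + 26x⁵ + 63x⁴ + 28x³ − 30x² − 3x − 9) ÷ lead(D) = −7x⁷ ÷ x³ = −7x⁴. Subtract (−7x⁴)·D = −7x⁷ + 21x⁵ + 42x⁴. Remainder: −7x⁶ + 5x⁵ + 21x⁴ + 28x³ − 30x² − 3x − 9.
Step 2: lead(−7x⁶ + 5x⁵ + 21x⁴ + 28x³ − 30x² − 3x − 9) ÷ lead(D) = −7x⁶ ÷ x³ = −7x³. Subtract (−7x³)·D = −7x⁶ + 21x⁴ + 42x³. Remainder: 5x⁵ − 14x³ − 30x² − 3x − 9.
Step 3: lead(5x⁵ − 14x³ − 30x² − 3x − 9) ÷ lead(D) = 5x⁵ ÷ x³ = 5x². Subtract (5x²)·D = 5x⁵ − 15x³ − 30x². Remainder: x³ − 3x − 9.
Step 4: lead(x³ − 3x − 9) ÷ lead(D) = x³ ÷ x³ = 1. Subtract (1)·D = x³ − 3x − 6. Remainder: −3.

Q = [-7, -7, 5, 0, 1]; R = [-3]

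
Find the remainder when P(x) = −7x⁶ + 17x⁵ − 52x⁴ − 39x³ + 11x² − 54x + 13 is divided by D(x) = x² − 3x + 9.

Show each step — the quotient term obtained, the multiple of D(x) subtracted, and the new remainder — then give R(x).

R(x) = 6x − 5

Step 1: lead(−7x⁶ + 17x⁵ − 52x⁴ − 39x³ + 11x² − 54x + 13) ÷ lead(D) = −7x⁶ ÷ x² = −7x⁴. Subtract (−7x⁴)·D = −7x⁶ + 21x⁵ − 63x⁴. Remainder: −4x⁵ + 11x⁴ − 39x³ + 11x² − 54x + 13.
Step 2: lead(−4x⁵ + 11x⁴ − 39x³ + 11x² − 54x + 13) ÷ lead(D) = −4x⁵ ÷ x² = −4x³. Subtract (−4x³)·D = −4x⁵ + 12x⁴ − 36x³. Remainder: −x⁴ − 3x³ + 11x² − 54x + 13.
Step 3: lead(−x⁴ − 3x³ + 11x² − 54x + 13) ÷ lead(D) = −x⁴ ÷ x² = −x². Subtract (−x²)·D = −x⁴ + 3x³ − 9x². Remainder: −6x³ + 20x² − 54x + 13.
Step 4: lead(−6x³ + 20x² − 54x + 13) ÷ lead(D) = −6x³ ÷ x² = −6x. Subtract (−6x)·D = −6x³ + 18x² − 54x. Remainder: 2x² + 13.
Step 5: lead(2x² + 13) ÷ lead(D) = 2x² ÷ x² = 2. Subtract (2)·D = 2x² − 6x + 18. Remainder: 6x − 5.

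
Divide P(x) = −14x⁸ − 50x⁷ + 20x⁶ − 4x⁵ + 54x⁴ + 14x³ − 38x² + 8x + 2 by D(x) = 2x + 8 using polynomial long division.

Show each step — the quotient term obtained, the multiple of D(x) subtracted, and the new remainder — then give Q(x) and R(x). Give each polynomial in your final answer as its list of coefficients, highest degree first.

Q = [-7, 3, -2, 6, 3, -5, 1, 0]; R = [2]

Step 1: lead(−14x⁸ − 50x⁷ + 20x⁶ − 4x⁵ + 54x⁴ + 14x³ − 38x² + 8x + 2) ÷ lead(D) = −14x⁸ ÷ 2x = −7x⁷. Subtract (−7x⁷)·D = −14x⁸ − 56x⁷. Remainder: 6x⁷ + 20x⁶ − 4x⁵ + 54x⁴ + 14x³ − 38x² + 8x + 2.
Step 2: lead(6x⁷ + 20x⁶ − 4x⁵ + 54x⁴ + 14x³ − 38x² + 8x + 2) ÷ lead(D) = 6x⁷ ÷ 2x = 3x⁶. Subtract (3x⁶)·D = 6x⁷ + 24x⁶. Remainder: −4x⁶ − 4x⁵ + 54x⁴ + 14x³ − 38x² + 8x + 2.
Step 3: lead(−4x⁶ − 4x⁵ + 54x⁴ + 14x³ − 38x² + 8x + 2) ÷ lead(D) = −4x⁶ ÷ 2x = −2x⁵. Subtract (−2x⁵)·D = −4x⁶ − 16x⁵. Remainder: 12x⁵ + 54x⁴ + 14x³ − 38x² + 8x + 2.
Step 4: lead(12x⁵ + 54x⁴ + 14x³ − 38x² + 8x + 2) ÷ lead(D) = 12x⁵ ÷ 2x = 6x⁴. Subtract (6x⁴)·D = 12x⁵ + 48x⁴. Remainder: 6x⁴ + 14x³ − 38x² + 8x + 2.
Step 5: lead(6x⁴ + 14x³ − 38x² + 8x + 2) ÷ lead(D) = 6x⁴ ÷ 2x = 3x³. Subtract (3x³)·D = 6x⁴ + 24x³. Remainder: −10x³ − 38x² + 8x + 2.
Step 6: lead(−10x³ − 38x² + 8x + 2) ÷ lead(D) = −10x³ ÷ 2x = −5x². Subtract (−5x²)·D = −10x³ − 40x². Remainder: 2x² + 8x + 2.
Step 7: lead(2x² + 8x + 2) ÷ lead(D) = 2x² ÷ 2x = x. Subtract (x)·D = 2x² + 8x. Remainder: 2.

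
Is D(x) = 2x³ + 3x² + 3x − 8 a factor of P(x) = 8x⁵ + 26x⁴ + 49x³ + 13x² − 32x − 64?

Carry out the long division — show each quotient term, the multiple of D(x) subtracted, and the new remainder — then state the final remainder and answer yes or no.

R(x) = 0, so D(x) is a factor of P(x). yes

Step 1: lead(8x⁵ + 26x⁴ + 49x³ + 13x² − 32x − 64) ÷ lead(D) = 8x⁵ ÷ 2x³ = 4x². Subtract (4x²)·D = 8x⁵ + 12x⁴ + 12x³ − 32x². Remainder: 14x⁴ + 37x³ + 45x² − 32x − 64.
Step 2: lead(14x⁴ + 37x³ + 45x² − 32x − 64) ÷ lead(D) = 14x⁴ ÷ 2x³ = 7x. Subtract (7x)·D = 14x⁴ + 21x³ + 21x² − 56x. Remainder: 16x³ + 24x² + 24x − 64.
Step 3: lead(16x³ + 24x² + 24x − 64) ÷ lead(D) = 16x³ ÷ 2x³ = 8. Subtract (8)·D = 16x³ + 24x² + 24x − 64. Remainder: 0.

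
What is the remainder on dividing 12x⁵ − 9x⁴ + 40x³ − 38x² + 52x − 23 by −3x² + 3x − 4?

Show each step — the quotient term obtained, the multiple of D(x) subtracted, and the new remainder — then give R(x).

R(x) = x − 3

Step 1: lead(12x⁵ − 9x⁴ + 40x³ − 38x² + 52x − 23) ÷ lead(D) = 12x⁵ ÷ −3x² = −4x³. Subtract (−4x³)·D = 12x⁵ − 12x⁴ + 16x³. Remainder: 3x⁴ + 24x³ − 38x² + 52x − 23.
Step 2: lead(3x⁴ + 24x³ − 38x² + 52x − 23) ÷ lead(D) = 3x⁴ ÷ −3x² = −x². Subtract (−x²)·D = 3x⁴ − 3x³ + 4x². Remainder: 27x³ − 42x² + 52x − 23.
Step 3: lead(27x³ − 42x² + 52x − 23) ÷ lead(D) = 27x³ ÷ −3x² = −9x. Subtract (−9x)·D = 27x³ − 27x² + 36x. Remainder: −15x² + 16x − 23.
Step 4: lead(−15x² + 16x − 23) ÷ lead(D) = −15x² ÷ −3x² = 5. Subtract (5)·D = −15x² + 15x − 20. Remainder: x − 3.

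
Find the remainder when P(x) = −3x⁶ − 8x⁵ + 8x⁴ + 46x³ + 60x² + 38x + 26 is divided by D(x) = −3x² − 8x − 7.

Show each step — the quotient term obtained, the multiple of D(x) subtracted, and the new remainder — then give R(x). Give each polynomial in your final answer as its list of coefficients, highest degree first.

Step 1: lead(−3x⁶ − 8x⁵ + 8x⁴ + 46x³ + 60x² + 38x + 26) ÷ lead(D) = −3x⁶ ÷ −3x² = x⁴. Subtract (x⁴)·D = −3x⁶ − 8x⁵ − 7x⁴. Remainder: 15x⁴ + 46x³ + 60x² + 38x + 26.
Step 2: lead(15x⁴ + 46x³ + 60x² + 38x + 26) ÷ lead(D) = 15x⁴ ÷ −3x² = −5x². Subtract (−5x²)·D = 15x⁴ + 40x³ + 35x². Remainder: 6x³ + 25x² + 38x + 26.
Step 3: lead(6x³ + 25x² + 38x + 26) ÷ lead(D) = 6x³ ÷ −3x² = −2x. Subtract (−2x)·D = 6x³ + 16x² + 14x. Remainder: 9x² + 24x + 26.
Step 4: lead(9x² + 24x + 26) ÷ lead(D) = 9x² ÷ −3x² = −3. Subtract (−3)·D = 9x² + 24x + 21. Remainder: 5.

R = [5]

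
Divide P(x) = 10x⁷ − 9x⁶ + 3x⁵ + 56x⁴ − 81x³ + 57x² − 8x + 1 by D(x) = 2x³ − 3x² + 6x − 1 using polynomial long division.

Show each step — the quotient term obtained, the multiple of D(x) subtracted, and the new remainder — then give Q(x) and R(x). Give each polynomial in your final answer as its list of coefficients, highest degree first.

Step 1: lead(10x⁷ − 9x⁶ + 3x⁵ + 56x⁴ − 81x³ + 57x² − 8x + 1) ÷ lead(D) = 10x⁷ ÷ 2x³ = 5x⁴. Subtract (5x⁴)·D = 10x⁷ − 15x⁶ + 30x⁵ − 5x⁴. Remainder: 6x⁶ − 27x⁵ + 61x⁴ − 81x³ + 57x² − 8x + 1.
Step 2: lead(6x⁶ − 27x⁵ + 61x⁴ − 81x³ + 57x² − 8x + 1) ÷ lead(D) = 6x⁶ ÷ 2x³ = 3x³. Subtract (3x³)·D = 6x⁶ − 9x⁵ + 18x⁴ − 3x³. Remainder: −18x⁵ + 43x⁴ − 78x³ + 57x² − 8x + 1.
Step 3: lead(−18x⁵ + 43x⁴ − 78x³ + 57x² − 8x + 1) ÷ lead(D) = −18x⁵ ÷ 2x³ = −9x². Subtract (−9x²)·D = −18x⁵ + 27x⁴ − 54x³ + 9x². Remainder: 16x⁴ − 24x³ + 48x² − 8x + 1.
Step 4: lead(16x⁴ − 24x³ + 48x² − 8x + 1) ÷ lead(D) = 16x⁴ ÷ 2x³ = 8x. Subtract (8x)·D = 16x⁴ − 24x³ + 48x² − 8x. Remainder: 1.

Q = [5, 3, -9, 8, 0]; R = [1]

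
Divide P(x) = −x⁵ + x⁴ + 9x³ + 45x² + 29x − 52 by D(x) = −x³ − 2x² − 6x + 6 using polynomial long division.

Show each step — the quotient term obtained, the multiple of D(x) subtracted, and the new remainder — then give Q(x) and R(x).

Step 1: lead(−x⁵ + x⁴ + 9x³ + 45x² + 29x − 52) ÷ lead(D) = −x⁵ ÷ −x³ = x². Subtract (x²)·D = −x⁵ − 2x⁴ − 6x³ + 6x². Remainder: 3x⁴ + 15x³ + 39x² + 29x − 52.
Step 2: lead(3x⁴ + 15x³ + 39x² + 29x − 52) ÷ lead(D) = 3x⁴ ÷ −x³ = −3x. Subtract (−3x)·D = 3x⁴ + 6x³ + 18x² − 18x. Remainder: 9x³ + 21x² + 47x − 52.
Step 3: lead(9x³ + 21x² + 47x − 52) ÷ lead(D) = 9x³ ÷ −x³ = −9. Subtract (−9)·D = 9x³ + 18x² + 54x − 54. Remainder: 3x² − 7x + 2.

Q(x) = x² − 3x − 9; R(x) = 3x² − 7x + 2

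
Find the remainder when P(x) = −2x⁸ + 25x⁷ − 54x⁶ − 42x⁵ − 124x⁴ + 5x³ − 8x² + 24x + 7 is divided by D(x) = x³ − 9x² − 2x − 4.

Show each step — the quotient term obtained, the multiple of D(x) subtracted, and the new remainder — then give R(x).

R(x) = −1

Step 1: lead(−2x⁸ + 25x⁷ − 54x⁶ − 42x⁵ − 124x⁴ + 5x³ − 8x² + 24x + 7) ÷ lead(D) = −2x⁸ ÷ x³ = −2x⁵. Subtract (−2x⁵)·D = −2x⁸ + 18x⁷ + 4x⁶ + 8x⁵. Remainder: 7x⁷ − 58x⁶ − 50x⁵ − 124x⁴ + 5x³ − 8x² + 24x + 7.
Step 2: lead(7x⁷ − 58x⁶ − 50x⁵ − 124x⁴ + 5x³ − 8x² + 24x + 7) ÷ lead(D) = 7x⁷ ÷ x³ = 7x⁴. Subtract (7x⁴)·D = 7x⁷ − 63x⁶ − 14x⁵ − 28x⁴. Remainder: 5x⁶ − 36x⁵ − 96x⁴ + 5x³ − 8x² + 24x + 7.
Step 3: lead(5x⁶ − 36x⁵ − 96x⁴ + 5x³ − 8x² + 24x + 7) ÷ lead(D) = 5x⁶ ÷ x³ = 5x³. Subtract (5x³)·D = 5x⁶ − 45x⁵ − 10x⁴ − 20x³. Remainder: 9x⁵ − 86x⁴ + 25x³ − 8x² + 24x + 7.
Step 4: lead(9x⁵ − 86x⁴ + 25x³ − 8x² + 24x + 7) ÷ lead(D) = 9x⁵ ÷ x³ = 9x². Subtract (9x²)·D = 9x⁵ − 81x⁴ − 18x³ − 36x². Remainder: −5x⁴ + 43x³ + 28x² + 24x + 7.
Step 5: lead(−5x⁴ + 43x³ + 28x² + 24x + 7) ÷ lead(D) = −5x⁴ ÷ x³ = −5x. Subtract (−5x)·D = −5x⁴ + 45x³ + 10x² + 20x. Remainder: −2x³ + 18x² + 4x + 7.
Step 6: lead(−2x³ + 18x² + 4x + 7) ÷ lead(D) = −2x³ ÷ x³ = −2. Subtract (−2)·D = −2x³ + 18x² + 4x + 8. Remainder: −1.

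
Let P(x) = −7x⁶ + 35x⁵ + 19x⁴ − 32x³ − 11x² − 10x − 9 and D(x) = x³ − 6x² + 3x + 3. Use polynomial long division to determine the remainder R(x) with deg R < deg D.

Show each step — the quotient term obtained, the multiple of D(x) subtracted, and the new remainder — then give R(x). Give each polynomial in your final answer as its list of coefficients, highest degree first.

R = [4, 2, -3]

Step 1: lead(−7x⁶ + 35x⁵ + 19x⁴ − 32x³ − 11x² − 10x − 9) ÷ lead(D) = −7x⁶ ÷ x³ = −7x³. Subtract (−7x³)·D = −7x⁶ + 42x⁵ − 21x⁴ − 21x³. Remainder: −7x⁵ + 40x⁴ − 11x³ − 11x² − 10x − 9.
Step 2: lead(−7x⁵ + 40x⁴ − 11x³ − 11x² − 10x − 9) ÷ lead(D) = −7x⁵ ÷ x³ = −7x². Subtract (−7x²)·D = −7x⁵ + 42x⁴ − 21x³ − 21x². Remainder: −2x⁴ + 10x³ + 10x² − 10x − 9.
Step 3: lead(−2x⁴ + 10x³ + 10x² − 10x − 9) ÷ lead(D) = −2x⁴ ÷ x³ = −2x. Subtract (−2x)·D = −2x⁴ + 12x³ − 6x² − 6x. Remainder: −2x³ + 16x² − 4x − 9.
Step 4: lead(−2x³ + 16x² − 4x − 9) ÷ lead(D) = −2x³ ÷ x³ = −2. Subtract (−2)·D = −2x³ + 12x² − 6x − 6. Remainder: 4x² + 2x − 3.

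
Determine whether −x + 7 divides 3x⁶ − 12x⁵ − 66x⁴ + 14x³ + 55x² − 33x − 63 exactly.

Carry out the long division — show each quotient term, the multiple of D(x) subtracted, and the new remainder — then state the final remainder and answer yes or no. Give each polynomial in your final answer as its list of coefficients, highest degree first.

R = [0], so D(x) is a factor of P(x). yes

Step 1: lead(3x⁶ − 12x⁵ − 66x⁴ + 14x³ + 55x² − 33x − 63) ÷ lead(D) = 3x⁶ ÷ −x = −3x⁵. Subtract (−3x⁵)·D = 3x⁶ − 21x⁵. Remainder: 9x⁵ − 66x⁴ + 14x³ + 55x² − 33x − 63.
Step 2: lead(9x⁵ − 66x⁴ + 14x³ + 55x² − 33x − 63) ÷ lead(D) = 9x⁵ ÷ −x = −9x⁴. Subtract (−9x⁴)·D = 9x⁵ − 63x⁴. Remainder: −3x⁴ + 14x³ + 55x² − 33x − 63.
Step 3: lead(−3x⁴ + 14x³ + 55x² − 33x − 63) ÷ lead(D) = −3x⁴ ÷ −x = 3x³. Subtract (3x³)·D = −3x⁴ + 21x³. Remainder: −7x³ + 55x² − 33x − 63.
Step 4: lead(−7x³ + 55x² − 33x − 63) ÷ lead(D) = −7x³ ÷ −x = 7x². Subtract (7x²)·D = −7x³ + 49x². Remainder: 6x² − 33x − 63.
Step 5: lead(6x² − 33x − 63) ÷ lead(D) = 6x² ÷ −x = −6x. Subtract (−6x)·D = 6x² − 42x. Remainder: 9x − 63.
Step 6: lead(9x − 63) ÷ lead(D) = 9x ÷ −x = −9. Subtract (−9)·D = 9x − 63. Remainder: 0.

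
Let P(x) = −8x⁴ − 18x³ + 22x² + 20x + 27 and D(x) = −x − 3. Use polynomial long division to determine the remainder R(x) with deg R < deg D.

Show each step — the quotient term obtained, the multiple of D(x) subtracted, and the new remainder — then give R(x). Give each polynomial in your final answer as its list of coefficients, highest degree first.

Step 1: lead(−8x⁴ − 18x³ + 22x² + 20x + 27) ÷ lead(D) = −8x⁴ ÷ −x = 8x³. Subtract (8x³)·D = −8x⁴ − 24x³. Remainder: 6x³ + 22x² + 20x + 27.
Step 2: lead(6x³ + 22x² + 20x + 27) ÷ lead(D) = 6x³ ÷ −x = −6x². Subtract (−6x²)·D = 6x³ + 18x². Remainder: 4x² + 20x + 27.
Step 3: lead(4x² + 20x + 27) ÷ lead(D) = 4x² ÷ −x = −4x. Subtract (−4x)·D = 4x² + 12x. Remainder: 8x + 27.
Step 4: lead(8x + 27) ÷ lead(D) = 8x ÷ −x = −8. Subtract (−8)·D = 8x + 24. Remainder: 3.

R = [3]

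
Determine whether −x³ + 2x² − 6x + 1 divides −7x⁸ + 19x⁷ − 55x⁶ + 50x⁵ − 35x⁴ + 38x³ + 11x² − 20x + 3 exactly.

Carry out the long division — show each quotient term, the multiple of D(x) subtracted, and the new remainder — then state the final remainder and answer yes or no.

R(x) = 0, so D(x) is a factor of P(x). yes

Step 1: lead(−7x⁸ + 19x⁷ − 55x⁶ + 50x⁵ − 35x⁴ + 38x³ + 11x² − 20x + 3) ÷ lead(D) = −7x⁸ ÷ −x³ = 7x⁵. Subtract (7x⁵)·D = −7x⁸ + 14x⁷ − 42x⁶ + 7x⁵. Remainder: 5x⁷ − 13x⁶ + 43x⁵ − 35x⁴ + 38x³ + 11x² − 20x + 3.
Step 2: lead(5x⁷ − 13x⁶ + 43x⁵ − 35x⁴ + 38x³ + 11x² − 20x + 3) ÷ lead(D) = 5x⁷ ÷ −x³ = −5x⁴. Subtract (−5x⁴)·D = 5x⁷ − 10x⁶ + 30x⁵ − 5x⁴. Remainder: −3x⁶ + 13x⁵ − 30x⁴ + 38x³ + 11x² − 20x + 3.
Step 3: lead(−3x⁶ + 13x⁵ − 30x⁴ + 38x³ + 11x² − 20x + 3) ÷ lead(D) = −3x⁶ ÷ −x³ = 3x³. Subtract (3x³)·D = −3x⁶ + 6x⁵ − 18x⁴ + 3x³. Remainder: 7x⁵ − 12x⁴ + 35x³ + 11x² − 20x + 3.
Step 4: lead(7x⁵ − 12x⁴ + 35x³ + 11x² − 20x + 3) ÷ lead(D) = 7x⁵ ÷ −x³ = −7x². Subtract (−7x²)·D = 7x⁵ − 14x⁴ + 42x³ − 7x². Remainder: 2x⁴ − 7x³ + 18x² − 20x + 3.
Step 5: lead(2x⁴ − 7x³ + 18x² − 20x + 3) ÷ lead(D) = 2x⁴ ÷ −x³ = −2x. Subtract (−2x)·D = 2x⁴ − 4x³ + 12x² − 2x. Remainder: −3x³ + 6x² − 18x + 3.
Step 6: lead(−3x³ + 6x² − 18x + 3) ÷ lead(D) = −3x³ ÷ −x³ = 3. Subtract (3)·D = −3x³ + 6x² − 18x + 3. Remainder: 0.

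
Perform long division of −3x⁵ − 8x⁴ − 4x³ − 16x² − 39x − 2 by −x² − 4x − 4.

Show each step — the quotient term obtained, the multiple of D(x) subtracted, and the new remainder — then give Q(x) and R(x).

Q(x) = 3x³ − 4x² + 8x; R(x) = −7x − 2

Step 1: lead(−3x⁵ − 8x⁴ − 4x³ − 16x² − 39x − 2) ÷ lead(D) = −3x⁵ ÷ −x² = 3x³. Subtract (3x³)·D = −3x⁵ − 12x⁴ − 12x³. Remainder: 4x⁴ + 8x³ − 16x² − 39x − 2.
Step 2: lead(4x⁴ + 8x³ − 16x² − 39x − 2) ÷ lead(D) = 4x⁴ ÷ −x² = −4x². Subtract (−4x²)·D = 4x⁴ + 16x³ + 16x². Remainder: −8x³ − 32x² − 39x − 2.
Step 3: lead(−8x³ − 32x² − 39x − 2) ÷ lead(D) = −8x³ ÷ −x² = 8x. Subtract (8x)·D = −8x³ − 32x² − 32x. Remainder: −7x − 2.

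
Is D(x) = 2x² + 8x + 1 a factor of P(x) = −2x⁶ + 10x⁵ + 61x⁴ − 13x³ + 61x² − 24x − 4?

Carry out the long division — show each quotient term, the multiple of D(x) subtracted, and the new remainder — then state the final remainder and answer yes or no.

R(x) = −9x − 1, so D(x) is not a factor of P(x). no

Step 1: lead(−2x⁶ + 10x⁵ + 61x⁴ − 13x³ + 61x² − 24x − 4) ÷ lead(D) = −2x⁶ ÷ 2x² = −x⁴. Subtract (−x⁴)·D = −2x⁶ − 8x⁵ − x⁴. Remainder: 18x⁵ + 62x⁴ − 13x³ + 61x² − 24x − 4.
Step 2: lead(18x⁵ + 62x⁴ − 13x³ + 61x² − 24x − 4) ÷ lead(D) = 18x⁵ ÷ 2x² = 9x³. Subtract (9x³)·D = 18x⁵ + 72x⁴ + 9x³. Remainder: −10x⁴ − 22x³ + 61x² − 24x − 4.
Step 3: lead(−10x⁴ − 22x³ + 61x² − 24x − 4) ÷ lead(D) = −10x⁴ ÷ 2x² = −5x². Subtract (−5x²)·D = −10x⁴ − 40x³ − 5x². Remainder: 18x³ + 66x² − 24x − 4.
Step 4: lead(18x³ + 66x² − 24x − 4) ÷ lead(D) = 18x³ ÷ 2x² = 9x. Subtract (9x)·D = 18x³ + 72x² + 9x. Remainder: −6x² − 33x − 4.
Step 5: lead(−6x² − 33x − 4) ÷ lead(D) = −6x² ÷ 2x² = −3. Subtract (−3)·D = −6x² − 24x − 3. Remainder: −9x − 1.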